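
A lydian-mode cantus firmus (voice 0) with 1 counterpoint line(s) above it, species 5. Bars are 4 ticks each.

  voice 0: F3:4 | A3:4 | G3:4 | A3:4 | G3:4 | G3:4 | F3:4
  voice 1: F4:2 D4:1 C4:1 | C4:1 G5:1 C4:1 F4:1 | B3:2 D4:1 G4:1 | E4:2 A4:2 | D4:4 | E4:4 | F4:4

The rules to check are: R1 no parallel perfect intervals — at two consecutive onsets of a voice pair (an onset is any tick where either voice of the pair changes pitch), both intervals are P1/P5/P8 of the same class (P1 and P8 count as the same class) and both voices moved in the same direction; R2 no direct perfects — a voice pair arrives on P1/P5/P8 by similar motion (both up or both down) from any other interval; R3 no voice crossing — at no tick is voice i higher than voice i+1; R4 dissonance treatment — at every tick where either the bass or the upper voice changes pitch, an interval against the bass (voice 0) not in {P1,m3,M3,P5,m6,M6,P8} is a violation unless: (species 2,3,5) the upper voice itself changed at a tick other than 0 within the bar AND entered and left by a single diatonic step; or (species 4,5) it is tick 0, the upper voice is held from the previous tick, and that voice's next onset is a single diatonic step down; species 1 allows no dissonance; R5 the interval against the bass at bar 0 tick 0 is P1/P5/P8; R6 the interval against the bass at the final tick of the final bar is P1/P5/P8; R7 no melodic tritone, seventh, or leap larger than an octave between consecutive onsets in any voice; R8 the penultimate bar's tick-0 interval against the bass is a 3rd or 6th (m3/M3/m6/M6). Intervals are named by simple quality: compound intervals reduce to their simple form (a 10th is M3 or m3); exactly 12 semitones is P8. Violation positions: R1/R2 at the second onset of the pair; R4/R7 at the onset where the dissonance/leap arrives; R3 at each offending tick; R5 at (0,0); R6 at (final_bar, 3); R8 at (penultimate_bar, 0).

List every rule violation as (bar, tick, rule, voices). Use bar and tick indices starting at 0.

(1, 1, R4, (0, 1))
(1, 1, R7, (1,))
(1, 2, R7, (1,))
(2, 0, R7, (1,))
(4, 0, R2, (0, 1))

bar 0: v0=F3 v1=F4 downbeat P8
bar 1: v0=A3 v1=C4 downbeat m3
bar 2: v0=G3 v1=B3 downbeat M3
bar 3: v0=A3 v1=E4 downbeat P5
bar 4: v0=G3 v1=D4 downbeat P5
bar 5: v0=G3 v1=E4 downbeat M6
bar 6: v0=F3 v1=F4 downbeat P8
  -> R4 @ bar 1 tick 1 v(0, 1): A3/G5 m7 untreated
  -> R7 @ bar 1 tick 1 v(1,): C4->G5 leap 19st
  -> R7 @ bar 1 tick 2 v(1,): G5->C4 leap 19st
  -> R7 @ bar 2 tick 0 v(1,): F4->B3 leap 6st
  -> R2 @ bar 4 tick 0 v(0, 1): A3/A4 P8 -> G3/D4 P5 similar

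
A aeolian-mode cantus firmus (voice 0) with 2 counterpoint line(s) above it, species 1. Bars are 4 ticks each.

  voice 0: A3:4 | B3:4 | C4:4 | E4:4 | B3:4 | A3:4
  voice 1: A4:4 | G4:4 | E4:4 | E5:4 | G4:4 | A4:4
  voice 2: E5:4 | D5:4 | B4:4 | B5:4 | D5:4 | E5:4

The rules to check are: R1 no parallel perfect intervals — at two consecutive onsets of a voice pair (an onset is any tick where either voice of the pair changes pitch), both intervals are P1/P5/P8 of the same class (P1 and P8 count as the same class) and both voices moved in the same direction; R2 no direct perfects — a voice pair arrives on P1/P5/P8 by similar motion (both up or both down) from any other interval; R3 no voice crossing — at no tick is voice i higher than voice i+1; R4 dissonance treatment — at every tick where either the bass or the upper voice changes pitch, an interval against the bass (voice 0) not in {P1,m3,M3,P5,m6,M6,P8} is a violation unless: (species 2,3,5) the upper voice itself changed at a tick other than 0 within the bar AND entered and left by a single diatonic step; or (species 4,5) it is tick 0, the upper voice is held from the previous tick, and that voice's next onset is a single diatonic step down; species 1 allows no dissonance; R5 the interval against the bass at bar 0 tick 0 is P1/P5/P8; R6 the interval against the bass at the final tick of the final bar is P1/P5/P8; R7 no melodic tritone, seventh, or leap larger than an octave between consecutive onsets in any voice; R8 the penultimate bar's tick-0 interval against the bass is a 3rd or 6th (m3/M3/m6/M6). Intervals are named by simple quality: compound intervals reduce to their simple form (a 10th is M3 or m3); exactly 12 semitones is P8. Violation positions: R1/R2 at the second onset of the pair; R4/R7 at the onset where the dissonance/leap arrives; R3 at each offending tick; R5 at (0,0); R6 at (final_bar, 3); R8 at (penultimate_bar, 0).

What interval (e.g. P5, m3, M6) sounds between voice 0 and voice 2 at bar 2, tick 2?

M7

voice 0=C4 voice 2=B4 -> M7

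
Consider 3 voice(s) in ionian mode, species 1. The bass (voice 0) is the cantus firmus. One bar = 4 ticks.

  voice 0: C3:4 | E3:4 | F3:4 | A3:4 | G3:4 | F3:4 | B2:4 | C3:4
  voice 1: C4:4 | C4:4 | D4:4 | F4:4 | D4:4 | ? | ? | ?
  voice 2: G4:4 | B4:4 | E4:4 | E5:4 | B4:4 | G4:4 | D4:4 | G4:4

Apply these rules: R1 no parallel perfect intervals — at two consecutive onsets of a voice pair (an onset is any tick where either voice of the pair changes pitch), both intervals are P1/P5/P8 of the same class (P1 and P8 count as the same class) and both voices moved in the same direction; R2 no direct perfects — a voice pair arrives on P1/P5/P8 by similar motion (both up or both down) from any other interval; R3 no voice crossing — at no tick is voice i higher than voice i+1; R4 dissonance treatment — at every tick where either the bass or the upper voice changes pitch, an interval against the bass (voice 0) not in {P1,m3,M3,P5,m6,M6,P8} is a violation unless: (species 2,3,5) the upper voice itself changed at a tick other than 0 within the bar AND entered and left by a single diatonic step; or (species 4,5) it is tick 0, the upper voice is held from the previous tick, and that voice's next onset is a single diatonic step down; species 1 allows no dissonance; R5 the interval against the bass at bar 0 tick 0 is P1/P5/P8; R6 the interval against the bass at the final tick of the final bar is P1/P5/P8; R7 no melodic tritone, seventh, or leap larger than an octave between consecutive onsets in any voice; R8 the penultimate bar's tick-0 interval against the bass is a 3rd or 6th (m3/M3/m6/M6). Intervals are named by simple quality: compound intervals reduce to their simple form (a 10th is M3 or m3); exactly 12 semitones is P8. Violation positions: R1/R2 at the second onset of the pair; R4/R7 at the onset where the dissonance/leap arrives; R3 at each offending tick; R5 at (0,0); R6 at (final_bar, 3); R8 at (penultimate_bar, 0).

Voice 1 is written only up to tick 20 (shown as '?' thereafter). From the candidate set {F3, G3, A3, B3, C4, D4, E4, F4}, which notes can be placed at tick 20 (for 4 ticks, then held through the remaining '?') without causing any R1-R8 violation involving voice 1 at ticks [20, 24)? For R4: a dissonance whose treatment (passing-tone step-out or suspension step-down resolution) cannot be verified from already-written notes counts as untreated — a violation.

F3: violates R2
G3: violates R2,R4
A3: legal
B3: violates R4
C4: violates R1,R2
D4: legal
E4: violates R4
F4: legal

{A3, D4, F4}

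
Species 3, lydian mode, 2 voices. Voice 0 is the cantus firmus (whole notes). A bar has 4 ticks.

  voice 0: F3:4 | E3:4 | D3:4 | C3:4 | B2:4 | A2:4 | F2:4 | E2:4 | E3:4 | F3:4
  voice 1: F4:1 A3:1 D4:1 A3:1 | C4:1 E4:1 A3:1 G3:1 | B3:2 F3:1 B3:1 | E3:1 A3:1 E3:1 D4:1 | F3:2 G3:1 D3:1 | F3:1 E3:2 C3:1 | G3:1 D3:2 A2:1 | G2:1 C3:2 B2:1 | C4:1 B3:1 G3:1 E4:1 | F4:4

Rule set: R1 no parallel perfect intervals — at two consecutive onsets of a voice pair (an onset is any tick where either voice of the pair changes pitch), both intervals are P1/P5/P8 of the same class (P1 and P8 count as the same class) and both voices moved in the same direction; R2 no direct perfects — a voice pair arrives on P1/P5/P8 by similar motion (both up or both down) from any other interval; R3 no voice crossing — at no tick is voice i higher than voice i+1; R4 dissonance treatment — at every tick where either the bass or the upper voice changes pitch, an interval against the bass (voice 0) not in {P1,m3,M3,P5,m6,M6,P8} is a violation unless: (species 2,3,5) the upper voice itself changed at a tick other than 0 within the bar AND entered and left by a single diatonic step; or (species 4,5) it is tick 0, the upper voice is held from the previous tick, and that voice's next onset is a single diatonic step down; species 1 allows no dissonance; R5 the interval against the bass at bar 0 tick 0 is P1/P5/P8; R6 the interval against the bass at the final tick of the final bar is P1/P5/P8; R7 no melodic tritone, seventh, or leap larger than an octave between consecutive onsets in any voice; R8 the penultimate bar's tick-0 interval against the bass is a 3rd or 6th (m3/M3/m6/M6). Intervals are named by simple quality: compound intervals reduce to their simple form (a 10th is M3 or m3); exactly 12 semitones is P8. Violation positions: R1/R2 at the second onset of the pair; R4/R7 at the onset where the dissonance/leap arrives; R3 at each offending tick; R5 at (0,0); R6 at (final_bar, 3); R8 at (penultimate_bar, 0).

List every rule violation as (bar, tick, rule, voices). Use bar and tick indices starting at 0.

(1, 2, R4, (0, 1))
(2, 2, R7, (1,))
(2, 3, R7, (1,))
(3, 3, R4, (0, 1))
(3, 3, R7, (1,))
(4, 0, R4, (0, 1))
(6, 0, R4, (0, 1))
(8, 0, R7, (1,))
(9, 0, R1, (0, 1))

bar 0: v0=F3 v1=F4 downbeat P8
bar 1: v0=E3 v1=C4 downbeat m6
bar 2: v0=D3 v1=B3 downbeat M6
bar 3: v0=C3 v1=E3 downbeat M3
bar 4: v0=B2 v1=F3 downbeat TT
bar 5: v0=A2 v1=F3 downbeat m6
bar 6: v0=F2 v1=G3 downbeat M2
bar 7: v0=E2 v1=G2 downbeat m3
bar 8: v0=E3 v1=C4 downbeat m6
bar 9: v0=F3 v1=F4 downbeat P8
  -> R4 @ bar 1 tick 2 v(0, 1): E3/A3 P4 untreated
  -> R7 @ bar 2 tick 2 v(1,): B3->F3 leap 6st
  -> R7 @ bar 2 tick 3 v(1,): F3->B3 leap 6st
  -> R4 @ bar 3 tick 3 v(0, 1): C3/D4 M2 untreated
  -> R7 @ bar 3 tick 3 v(1,): E3->D4 leap 10st
  -> R4 @ bar 4 tick 0 v(0, 1): B2/F3 TT untreated
  -> R4 @ bar 6 tick 0 v(0, 1): F2/G3 M2 untreated
  -> R7 @ bar 8 tick 0 v(1,): B2->C4 leap 13st
  -> R1 @ bar 9 tick 0 v(0, 1): E3/E4 P8 -> F3/F4 P8 similar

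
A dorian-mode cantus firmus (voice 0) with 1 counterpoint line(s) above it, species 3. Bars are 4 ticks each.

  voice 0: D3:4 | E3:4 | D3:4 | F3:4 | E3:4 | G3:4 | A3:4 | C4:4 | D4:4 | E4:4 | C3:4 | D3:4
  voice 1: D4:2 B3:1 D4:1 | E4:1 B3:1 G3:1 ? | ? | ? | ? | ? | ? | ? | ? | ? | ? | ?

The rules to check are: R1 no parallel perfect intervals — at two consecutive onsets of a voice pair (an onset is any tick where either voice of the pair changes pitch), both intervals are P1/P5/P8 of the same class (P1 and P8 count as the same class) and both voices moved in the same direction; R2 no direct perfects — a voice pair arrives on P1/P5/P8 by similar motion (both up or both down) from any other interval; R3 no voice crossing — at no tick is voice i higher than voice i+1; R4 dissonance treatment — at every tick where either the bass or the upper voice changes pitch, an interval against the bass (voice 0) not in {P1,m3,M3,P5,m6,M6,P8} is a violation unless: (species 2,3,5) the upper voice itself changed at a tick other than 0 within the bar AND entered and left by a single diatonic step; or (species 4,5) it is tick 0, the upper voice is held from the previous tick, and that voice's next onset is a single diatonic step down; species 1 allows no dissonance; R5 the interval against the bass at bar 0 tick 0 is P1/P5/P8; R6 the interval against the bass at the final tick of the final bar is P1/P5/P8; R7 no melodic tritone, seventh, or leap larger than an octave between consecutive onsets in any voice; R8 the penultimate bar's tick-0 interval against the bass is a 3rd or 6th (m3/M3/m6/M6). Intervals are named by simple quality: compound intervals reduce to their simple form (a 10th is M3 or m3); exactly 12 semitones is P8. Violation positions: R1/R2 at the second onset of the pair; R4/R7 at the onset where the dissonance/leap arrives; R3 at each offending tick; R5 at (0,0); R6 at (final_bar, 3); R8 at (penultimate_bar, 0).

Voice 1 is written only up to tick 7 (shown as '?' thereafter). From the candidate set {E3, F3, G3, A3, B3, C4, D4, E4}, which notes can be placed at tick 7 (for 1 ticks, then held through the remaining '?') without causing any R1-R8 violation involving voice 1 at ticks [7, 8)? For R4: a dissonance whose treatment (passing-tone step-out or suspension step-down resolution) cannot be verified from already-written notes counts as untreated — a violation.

{B3, C4, E3, E4, G3}

E3: legal
F3: violates R4
G3: legal
A3: violates R4
B3: legal
C4: legal
D4: violates R4
E4: legal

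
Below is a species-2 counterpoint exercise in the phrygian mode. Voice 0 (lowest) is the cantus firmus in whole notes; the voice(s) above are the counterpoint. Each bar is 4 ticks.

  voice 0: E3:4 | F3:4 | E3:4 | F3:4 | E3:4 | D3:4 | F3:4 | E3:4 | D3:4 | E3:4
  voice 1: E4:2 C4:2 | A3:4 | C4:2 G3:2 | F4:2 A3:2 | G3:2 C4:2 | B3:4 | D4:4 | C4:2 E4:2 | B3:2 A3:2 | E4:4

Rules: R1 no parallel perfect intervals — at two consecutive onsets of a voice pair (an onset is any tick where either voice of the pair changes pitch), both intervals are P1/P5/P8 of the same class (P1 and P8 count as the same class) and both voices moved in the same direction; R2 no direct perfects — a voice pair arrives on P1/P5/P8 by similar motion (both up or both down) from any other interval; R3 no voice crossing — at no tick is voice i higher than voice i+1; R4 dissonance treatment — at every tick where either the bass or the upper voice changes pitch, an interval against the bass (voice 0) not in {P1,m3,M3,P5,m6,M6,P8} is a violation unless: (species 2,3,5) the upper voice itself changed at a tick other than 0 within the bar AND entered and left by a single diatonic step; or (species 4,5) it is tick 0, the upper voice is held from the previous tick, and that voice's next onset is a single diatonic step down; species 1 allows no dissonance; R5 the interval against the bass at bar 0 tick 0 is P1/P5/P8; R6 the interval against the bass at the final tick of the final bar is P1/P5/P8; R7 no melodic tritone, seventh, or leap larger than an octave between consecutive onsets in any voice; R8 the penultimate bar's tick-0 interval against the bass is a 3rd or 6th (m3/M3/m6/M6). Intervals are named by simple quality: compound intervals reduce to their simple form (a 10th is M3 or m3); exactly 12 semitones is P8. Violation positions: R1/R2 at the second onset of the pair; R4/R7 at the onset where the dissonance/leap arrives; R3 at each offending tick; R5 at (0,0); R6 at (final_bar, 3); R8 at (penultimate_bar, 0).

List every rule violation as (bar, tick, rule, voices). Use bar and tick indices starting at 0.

(3, 0, R2, (0, 1))
(3, 0, R7, (1,))
(9, 0, R2, (0, 1))

bar 0: v0=E3 v1=E4 downbeat P8
bar 1: v0=F3 v1=A3 downbeat M3
bar 2: v0=E3 v1=C4 downbeat m6
bar 3: v0=F3 v1=F4 downbeat P8
bar 4: v0=E3 v1=G3 downbeat m3
bar 5: v0=D3 v1=B3 downbeat M6
bar 6: v0=F3 v1=D4 downbeat M6
bar 7: v0=E3 v1=C4 downbeat m6
bar 8: v0=D3 v1=B3 downbeat M6
bar 9: v0=E3 v1=E4 downbeat P8
  -> R2 @ bar 3 tick 0 v(0, 1): E3/G3 m3 -> F3/F4 P8 similar
  -> R7 @ bar 3 tick 0 v(1,): G3->F4 leap 10st
  -> R2 @ bar 9 tick 0 v(0, 1): D3/A3 P5 -> E3/E4 P8 similar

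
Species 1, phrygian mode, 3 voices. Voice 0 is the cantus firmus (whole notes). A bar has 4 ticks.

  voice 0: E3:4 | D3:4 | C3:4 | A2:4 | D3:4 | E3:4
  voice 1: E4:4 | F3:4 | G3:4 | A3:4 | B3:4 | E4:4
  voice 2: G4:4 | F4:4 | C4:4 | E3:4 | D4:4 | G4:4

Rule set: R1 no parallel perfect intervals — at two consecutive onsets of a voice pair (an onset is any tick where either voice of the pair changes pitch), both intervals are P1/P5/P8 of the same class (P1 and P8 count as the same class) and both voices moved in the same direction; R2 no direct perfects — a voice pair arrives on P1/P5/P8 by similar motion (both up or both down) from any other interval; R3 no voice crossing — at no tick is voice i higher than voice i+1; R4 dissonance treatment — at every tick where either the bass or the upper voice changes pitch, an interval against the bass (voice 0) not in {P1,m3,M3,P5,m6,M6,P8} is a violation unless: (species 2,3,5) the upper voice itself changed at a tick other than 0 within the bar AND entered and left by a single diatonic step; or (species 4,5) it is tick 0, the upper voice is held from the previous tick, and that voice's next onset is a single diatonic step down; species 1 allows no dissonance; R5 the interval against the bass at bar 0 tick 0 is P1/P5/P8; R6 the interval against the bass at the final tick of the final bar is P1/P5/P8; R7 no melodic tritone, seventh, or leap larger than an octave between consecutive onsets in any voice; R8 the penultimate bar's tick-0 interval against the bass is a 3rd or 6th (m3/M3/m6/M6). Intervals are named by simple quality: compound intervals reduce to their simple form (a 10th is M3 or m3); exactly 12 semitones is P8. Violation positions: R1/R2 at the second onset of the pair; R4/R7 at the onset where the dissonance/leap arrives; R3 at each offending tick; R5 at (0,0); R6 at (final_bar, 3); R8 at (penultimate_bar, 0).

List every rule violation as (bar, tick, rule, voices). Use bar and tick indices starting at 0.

bar 0: v0=E3 v1=E4 v2=G4 downbeat m3
bar 1: v0=D3 v1=F3 v2=F4 downbeat m3
bar 2: v0=C3 v1=G3 v2=C4 downbeat P8
bar 3: v0=A2 v1=A3 v2=E3 downbeat P5
bar 4: v0=D3 v1=B3 v2=D4 downbeat P8
bar 5: v0=E3 v1=E4 v2=G4 downbeat m3
  -> R5 @ bar 0 tick 0 v(0, 2): opens on m3
  -> R2 @ bar 1 tick 0 v(1, 2): E4/G4 m3 -> F3/F4 P8 similar
  -> R7 @ bar 1 tick 0 v(1,): E4->F3 leap 11st
  -> R2 @ bar 2 tick 0 v(0, 2): D3/F4 m3 -> C3/C4 P8 similar
  -> R2 @ bar 3 tick 0 v(0, 2): C3/C4 P8 -> A2/E3 P5 similar
  -> R3 @ bar 3 tick 0 v(1, 2): A3 above E3
  -> R3 @ bar 3 tick 1 v(1, 2): A3 above E3
  -> R3 @ bar 3 tick 2 v(1, 2): A3 above E3
  -> R3 @ bar 3 tick 3 v(1, 2): A3 above E3
  -> R2 @ bar 4 tick 0 v(0, 2): A2/E3 P5 -> D3/D4 P8 similar
  -> R7 @ bar 4 tick 0 v(2,): E3->D4 leap 10st
  -> R8 @ bar 4 tick 0 v(0, 2): penult P8 not 3rd/6th
  -> R2 @ bar 5 tick 0 v(0, 1): D3/B3 M6 -> E3/E4 P8 similar
  -> R6 @ bar 5 tick 3 v(0, 2): closes on m3

(0, 0, R5, (0, 2))
(1, 0, R2, (1, 2))
(1, 0, R7, (1,))
(2, 0, R2, (0, 2))
(3, 0, R2, (0, 2))
(3, 0, R3, (1, 2))
(3, 1, R3, (1, 2))
(3, 2, R3, (1, 2))
(3, 3, R3, (1, 2))
(4, 0, R2, (0, 2))
(4, 0, R7, (2,))
(4, 0, R8, (0, 2))
(5, 0, R2, (0, 1))
(5, 3, R6, (0, 2))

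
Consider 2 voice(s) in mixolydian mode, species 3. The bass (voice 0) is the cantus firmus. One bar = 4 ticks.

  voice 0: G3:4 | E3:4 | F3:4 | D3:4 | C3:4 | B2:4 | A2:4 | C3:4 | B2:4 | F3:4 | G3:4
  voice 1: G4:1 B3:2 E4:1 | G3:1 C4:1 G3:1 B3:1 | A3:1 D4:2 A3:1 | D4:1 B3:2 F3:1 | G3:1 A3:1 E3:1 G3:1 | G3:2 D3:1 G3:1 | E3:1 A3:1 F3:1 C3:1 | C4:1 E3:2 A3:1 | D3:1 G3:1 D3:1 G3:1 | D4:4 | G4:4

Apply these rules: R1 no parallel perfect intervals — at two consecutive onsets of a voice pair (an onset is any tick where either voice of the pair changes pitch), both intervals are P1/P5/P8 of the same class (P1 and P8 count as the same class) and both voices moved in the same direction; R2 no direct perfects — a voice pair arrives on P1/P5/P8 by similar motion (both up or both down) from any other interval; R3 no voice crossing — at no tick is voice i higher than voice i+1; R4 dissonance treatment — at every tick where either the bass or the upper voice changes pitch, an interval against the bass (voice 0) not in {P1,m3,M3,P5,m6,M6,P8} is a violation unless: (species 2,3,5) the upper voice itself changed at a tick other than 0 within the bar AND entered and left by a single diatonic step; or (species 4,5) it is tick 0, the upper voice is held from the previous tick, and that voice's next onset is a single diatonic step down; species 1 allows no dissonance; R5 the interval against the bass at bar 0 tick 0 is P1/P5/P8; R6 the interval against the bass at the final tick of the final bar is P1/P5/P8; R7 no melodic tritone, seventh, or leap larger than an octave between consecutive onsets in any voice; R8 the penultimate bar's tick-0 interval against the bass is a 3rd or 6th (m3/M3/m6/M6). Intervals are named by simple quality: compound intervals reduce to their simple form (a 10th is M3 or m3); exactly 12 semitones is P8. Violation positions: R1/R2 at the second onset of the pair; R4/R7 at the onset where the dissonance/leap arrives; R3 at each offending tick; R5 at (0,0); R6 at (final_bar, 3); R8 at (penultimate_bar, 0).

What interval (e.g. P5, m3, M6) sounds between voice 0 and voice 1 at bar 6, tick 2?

voice 0=A2 voice 1=F3 -> m6

m6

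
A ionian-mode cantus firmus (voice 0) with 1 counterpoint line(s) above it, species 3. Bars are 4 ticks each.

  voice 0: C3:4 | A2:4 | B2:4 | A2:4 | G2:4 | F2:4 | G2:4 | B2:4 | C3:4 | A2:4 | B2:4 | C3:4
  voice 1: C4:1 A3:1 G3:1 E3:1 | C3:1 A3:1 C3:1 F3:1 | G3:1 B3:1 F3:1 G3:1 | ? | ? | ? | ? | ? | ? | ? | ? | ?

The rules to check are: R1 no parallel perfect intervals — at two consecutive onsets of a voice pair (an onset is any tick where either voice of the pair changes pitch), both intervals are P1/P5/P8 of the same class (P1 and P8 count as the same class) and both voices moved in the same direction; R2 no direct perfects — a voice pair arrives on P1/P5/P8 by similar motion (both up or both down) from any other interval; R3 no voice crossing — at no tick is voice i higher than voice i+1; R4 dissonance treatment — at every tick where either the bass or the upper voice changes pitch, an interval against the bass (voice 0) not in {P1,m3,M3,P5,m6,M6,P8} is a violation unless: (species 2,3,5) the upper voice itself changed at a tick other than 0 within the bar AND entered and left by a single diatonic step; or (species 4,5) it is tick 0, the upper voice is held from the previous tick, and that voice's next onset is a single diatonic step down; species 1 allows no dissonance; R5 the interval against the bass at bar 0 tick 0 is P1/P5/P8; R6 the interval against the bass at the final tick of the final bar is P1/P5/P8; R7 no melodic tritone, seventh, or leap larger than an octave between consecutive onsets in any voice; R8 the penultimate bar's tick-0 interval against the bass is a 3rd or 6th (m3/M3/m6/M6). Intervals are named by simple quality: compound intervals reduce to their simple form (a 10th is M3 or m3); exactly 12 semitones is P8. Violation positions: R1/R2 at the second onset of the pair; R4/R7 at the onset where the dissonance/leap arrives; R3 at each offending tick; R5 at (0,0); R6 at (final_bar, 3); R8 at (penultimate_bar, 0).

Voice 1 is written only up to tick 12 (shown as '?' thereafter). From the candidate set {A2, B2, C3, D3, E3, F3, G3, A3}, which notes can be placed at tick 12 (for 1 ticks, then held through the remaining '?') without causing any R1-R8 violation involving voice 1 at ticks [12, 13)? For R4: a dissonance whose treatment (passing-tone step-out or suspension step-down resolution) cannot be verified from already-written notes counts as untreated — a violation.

A2: violates R2,R7
B2: violates R4
C3: legal
D3: violates R4
E3: violates R2
F3: legal
G3: violates R4
A3: legal

{A3, C3, F3}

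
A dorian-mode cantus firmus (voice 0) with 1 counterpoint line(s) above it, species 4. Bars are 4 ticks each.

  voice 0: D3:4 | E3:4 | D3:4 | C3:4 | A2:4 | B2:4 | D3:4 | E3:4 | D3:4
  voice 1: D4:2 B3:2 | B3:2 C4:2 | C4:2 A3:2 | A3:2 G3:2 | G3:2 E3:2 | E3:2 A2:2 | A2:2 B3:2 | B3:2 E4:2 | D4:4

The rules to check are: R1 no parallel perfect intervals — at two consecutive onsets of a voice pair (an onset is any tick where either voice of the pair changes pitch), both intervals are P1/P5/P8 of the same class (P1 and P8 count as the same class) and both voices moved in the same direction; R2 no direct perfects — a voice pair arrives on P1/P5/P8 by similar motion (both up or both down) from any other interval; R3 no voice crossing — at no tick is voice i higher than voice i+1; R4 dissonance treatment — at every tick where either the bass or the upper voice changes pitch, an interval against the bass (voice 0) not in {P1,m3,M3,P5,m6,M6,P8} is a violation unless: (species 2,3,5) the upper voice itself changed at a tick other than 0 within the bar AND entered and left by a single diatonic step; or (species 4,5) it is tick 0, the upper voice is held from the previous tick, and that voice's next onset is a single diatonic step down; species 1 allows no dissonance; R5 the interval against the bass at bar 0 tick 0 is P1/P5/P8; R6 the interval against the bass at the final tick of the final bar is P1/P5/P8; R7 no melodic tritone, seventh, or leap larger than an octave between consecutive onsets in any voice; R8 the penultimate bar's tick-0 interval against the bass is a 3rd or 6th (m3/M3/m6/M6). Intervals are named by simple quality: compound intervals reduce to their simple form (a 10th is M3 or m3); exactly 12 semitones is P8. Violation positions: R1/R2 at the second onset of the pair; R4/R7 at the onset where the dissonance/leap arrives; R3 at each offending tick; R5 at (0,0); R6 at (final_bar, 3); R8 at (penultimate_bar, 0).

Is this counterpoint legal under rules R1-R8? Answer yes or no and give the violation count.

bar 0: v0=D3 v1=D4 (P8)
bar 1: v0=E3 v1=B3 (P5)
bar 2: v0=D3 v1=C4 (m7)
bar 3: v0=C3 v1=A3 (M6)
bar 4: v0=A2 v1=G3 (m7)
bar 5: v0=B2 v1=E3 (P4)
bar 6: v0=D3 v1=A2 (P4)
bar 7: v0=E3 v1=B3 (P5)
bar 8: v0=D3 v1=D4 (P8)
  R4 @ bar2.0: D3/C4 m7 untreated
  R4 @ bar4.0: A2/G3 m7 untreated
  R4 @ bar5.0: B2/E3 P4 untreated
  R3 @ bar5.2: B2 above A2
  R4 @ bar5.2: B2/A2 M2 untreated
  R3 @ bar5.3: B2 above A2
  R3 @ bar6.0: D3 above A2
  R4 @ bar6.0: D3/A2 P4 untreated
  R3 @ bar6.1: D3 above A2
  R7 @ bar6.2: A2->B3 leap 14st
  R8 @ bar7.0: penult P5 not 3rd/6th
  R1 @ bar8.0: E3/E4 P8 -> D3/D4 P8 similar

No (12 violations)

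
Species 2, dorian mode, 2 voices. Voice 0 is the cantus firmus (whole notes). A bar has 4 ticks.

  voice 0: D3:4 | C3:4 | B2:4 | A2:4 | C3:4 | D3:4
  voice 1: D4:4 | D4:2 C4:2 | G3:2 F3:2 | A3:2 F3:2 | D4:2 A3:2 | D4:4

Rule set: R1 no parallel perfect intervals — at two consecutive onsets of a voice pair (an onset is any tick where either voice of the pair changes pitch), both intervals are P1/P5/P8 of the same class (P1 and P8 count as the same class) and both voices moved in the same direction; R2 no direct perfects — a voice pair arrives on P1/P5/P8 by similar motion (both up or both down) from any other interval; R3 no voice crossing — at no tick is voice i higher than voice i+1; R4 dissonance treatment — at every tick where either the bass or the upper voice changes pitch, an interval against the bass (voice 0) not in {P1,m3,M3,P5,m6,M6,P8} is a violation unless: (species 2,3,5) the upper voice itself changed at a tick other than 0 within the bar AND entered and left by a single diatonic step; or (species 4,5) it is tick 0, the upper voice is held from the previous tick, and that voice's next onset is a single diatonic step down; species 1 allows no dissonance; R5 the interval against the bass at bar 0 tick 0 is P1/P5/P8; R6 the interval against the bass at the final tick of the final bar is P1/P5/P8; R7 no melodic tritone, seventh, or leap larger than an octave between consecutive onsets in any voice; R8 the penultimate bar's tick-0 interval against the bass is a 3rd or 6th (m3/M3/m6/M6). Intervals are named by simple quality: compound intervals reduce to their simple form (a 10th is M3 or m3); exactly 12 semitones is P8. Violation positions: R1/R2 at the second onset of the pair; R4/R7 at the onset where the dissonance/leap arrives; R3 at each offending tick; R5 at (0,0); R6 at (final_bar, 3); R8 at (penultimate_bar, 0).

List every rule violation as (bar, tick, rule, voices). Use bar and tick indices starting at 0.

bar 0: v0=D3 v1=D4 downbeat P8
bar 1: v0=C3 v1=D4 downbeat M2
bar 2: v0=B2 v1=G3 downbeat m6
bar 3: v0=A2 v1=A3 downbeat P8
bar 4: v0=C3 v1=D4 downbeat M2
bar 5: v0=D3 v1=D4 downbeat P8
  -> R4 @ bar 1 tick 0 v(0, 1): C3/D4 M2 untreated
  -> R4 @ bar 2 tick 2 v(0, 1): B2/F3 TT untreated
  -> R4 @ bar 4 tick 0 v(0, 1): C3/D4 M2 untreated
  -> R8 @ bar 4 tick 0 v(0, 1): penult M2 not 3rd/6th
  -> R2 @ bar 5 tick 0 v(0, 1): C3/A3 M6 -> D3/D4 P8 similar

(1, 0, R4, (0, 1))
(2, 2, R4, (0, 1))
(4, 0, R4, (0, 1))
(4, 0, R8, (0, 1))
(5, 0, R2, (0, 1))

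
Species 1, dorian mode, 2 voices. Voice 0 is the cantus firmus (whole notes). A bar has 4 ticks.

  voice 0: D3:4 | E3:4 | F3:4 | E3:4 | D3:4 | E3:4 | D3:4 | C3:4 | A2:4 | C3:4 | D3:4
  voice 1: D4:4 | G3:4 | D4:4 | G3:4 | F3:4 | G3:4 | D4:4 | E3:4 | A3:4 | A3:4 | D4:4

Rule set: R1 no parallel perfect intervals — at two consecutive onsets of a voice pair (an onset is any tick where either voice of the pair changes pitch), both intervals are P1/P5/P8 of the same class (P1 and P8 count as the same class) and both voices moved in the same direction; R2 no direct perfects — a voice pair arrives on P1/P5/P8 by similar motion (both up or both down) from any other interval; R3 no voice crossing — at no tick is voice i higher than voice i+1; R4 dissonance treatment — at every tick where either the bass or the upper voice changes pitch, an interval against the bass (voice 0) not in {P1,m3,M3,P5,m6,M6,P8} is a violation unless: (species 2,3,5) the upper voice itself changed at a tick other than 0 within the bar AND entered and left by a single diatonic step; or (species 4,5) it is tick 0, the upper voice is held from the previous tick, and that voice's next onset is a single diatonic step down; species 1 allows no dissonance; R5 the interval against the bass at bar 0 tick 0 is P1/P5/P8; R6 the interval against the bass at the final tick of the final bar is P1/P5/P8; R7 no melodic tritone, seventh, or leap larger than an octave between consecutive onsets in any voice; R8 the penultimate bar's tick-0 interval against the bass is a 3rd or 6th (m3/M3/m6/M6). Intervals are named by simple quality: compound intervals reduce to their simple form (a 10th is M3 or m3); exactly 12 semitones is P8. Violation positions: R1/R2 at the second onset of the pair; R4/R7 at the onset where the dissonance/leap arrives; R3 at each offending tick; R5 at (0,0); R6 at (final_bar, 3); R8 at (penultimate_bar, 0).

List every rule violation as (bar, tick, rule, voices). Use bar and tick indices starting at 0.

bar 0: v0=D3 v1=D4 downbeat P8
bar 1: v0=E3 v1=G3 downbeat m3
bar 2: v0=F3 v1=D4 downbeat M6
bar 3: v0=E3 v1=G3 downbeat m3
bar 4: v0=D3 v1=F3 downbeat m3
bar 5: v0=E3 v1=G3 downbeat m3
bar 6: v0=D3 v1=D4 downbeat P8
bar 7: v0=C3 v1=E3 downbeat M3
bar 8: v0=A2 v1=A3 downbeat P8
bar 9: v0=C3 v1=A3 downbeat M6
bar 10: v0=D3 v1=D4 downbeat P8
  -> R7 @ bar 7 tick 0 v(1,): D4->E3 leap 10st
  -> R2 @ bar 10 tick 0 v(0, 1): C3/A3 M6 -> D3/D4 P8 similar

(7, 0, R7, (1,))
(10, 0, R2, (0, 1))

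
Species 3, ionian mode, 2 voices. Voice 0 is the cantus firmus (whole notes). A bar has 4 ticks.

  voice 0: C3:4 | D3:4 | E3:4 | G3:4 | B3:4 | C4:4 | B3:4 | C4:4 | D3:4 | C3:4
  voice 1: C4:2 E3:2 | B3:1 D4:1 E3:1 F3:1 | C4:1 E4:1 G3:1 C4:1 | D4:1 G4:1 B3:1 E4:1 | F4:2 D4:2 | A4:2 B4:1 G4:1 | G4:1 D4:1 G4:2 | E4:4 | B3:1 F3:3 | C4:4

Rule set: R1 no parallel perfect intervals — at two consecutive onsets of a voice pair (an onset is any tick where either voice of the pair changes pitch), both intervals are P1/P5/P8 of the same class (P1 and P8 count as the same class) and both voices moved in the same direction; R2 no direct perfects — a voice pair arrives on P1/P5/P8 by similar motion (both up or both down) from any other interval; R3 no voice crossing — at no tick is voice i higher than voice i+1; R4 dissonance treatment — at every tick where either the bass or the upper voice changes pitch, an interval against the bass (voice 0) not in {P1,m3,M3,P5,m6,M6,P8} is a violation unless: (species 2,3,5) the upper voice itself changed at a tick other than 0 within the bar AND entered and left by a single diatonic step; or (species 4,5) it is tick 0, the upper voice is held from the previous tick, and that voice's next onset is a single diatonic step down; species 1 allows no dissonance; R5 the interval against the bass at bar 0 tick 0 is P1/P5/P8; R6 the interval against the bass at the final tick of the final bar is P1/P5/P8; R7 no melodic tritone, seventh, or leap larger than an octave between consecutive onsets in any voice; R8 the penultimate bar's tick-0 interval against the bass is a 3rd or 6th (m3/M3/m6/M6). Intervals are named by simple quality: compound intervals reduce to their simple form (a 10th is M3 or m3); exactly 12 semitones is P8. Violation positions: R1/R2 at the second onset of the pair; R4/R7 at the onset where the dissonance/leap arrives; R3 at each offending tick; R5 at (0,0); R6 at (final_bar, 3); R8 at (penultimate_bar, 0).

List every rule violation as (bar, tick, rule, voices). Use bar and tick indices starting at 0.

bar 0: v0=C3 v1=C4 downbeat P8
bar 1: v0=D3 v1=B3 downbeat M6
bar 2: v0=E3 v1=C4 downbeat m6
bar 3: v0=G3 v1=D4 downbeat P5
bar 4: v0=B3 v1=F4 downbeat TT
bar 5: v0=C4 v1=A4 downbeat M6
bar 6: v0=B3 v1=G4 downbeat m6
bar 7: v0=C4 v1=E4 downbeat M3
bar 8: v0=D3 v1=B3 downbeat M6
bar 9: v0=C3 v1=C4 downbeat P8
  -> R4 @ bar 1 tick 2 v(0, 1): D3/E3 M2 untreated
  -> R7 @ bar 1 tick 2 v(1,): D4->E3 leap 10st
  -> R2 @ bar 3 tick 0 v(0, 1): E3/C4 m6 -> G3/D4 P5 similar
  -> R4 @ bar 4 tick 0 v(0, 1): B3/F4 TT untreated
  -> R4 @ bar 5 tick 2 v(0, 1): C4/B4 M7 untreated
  -> R7 @ bar 8 tick 0 v(0,): C4->D3 leap 10st
  -> R7 @ bar 8 tick 1 v(1,): B3->F3 leap 6st

(1, 2, R4, (0, 1))
(1, 2, R7, (1,))
(3, 0, R2, (0, 1))
(4, 0, R4, (0, 1))
(5, 2, R4, (0, 1))
(8, 0, R7, (0,))
(8, 1, R7, (1,))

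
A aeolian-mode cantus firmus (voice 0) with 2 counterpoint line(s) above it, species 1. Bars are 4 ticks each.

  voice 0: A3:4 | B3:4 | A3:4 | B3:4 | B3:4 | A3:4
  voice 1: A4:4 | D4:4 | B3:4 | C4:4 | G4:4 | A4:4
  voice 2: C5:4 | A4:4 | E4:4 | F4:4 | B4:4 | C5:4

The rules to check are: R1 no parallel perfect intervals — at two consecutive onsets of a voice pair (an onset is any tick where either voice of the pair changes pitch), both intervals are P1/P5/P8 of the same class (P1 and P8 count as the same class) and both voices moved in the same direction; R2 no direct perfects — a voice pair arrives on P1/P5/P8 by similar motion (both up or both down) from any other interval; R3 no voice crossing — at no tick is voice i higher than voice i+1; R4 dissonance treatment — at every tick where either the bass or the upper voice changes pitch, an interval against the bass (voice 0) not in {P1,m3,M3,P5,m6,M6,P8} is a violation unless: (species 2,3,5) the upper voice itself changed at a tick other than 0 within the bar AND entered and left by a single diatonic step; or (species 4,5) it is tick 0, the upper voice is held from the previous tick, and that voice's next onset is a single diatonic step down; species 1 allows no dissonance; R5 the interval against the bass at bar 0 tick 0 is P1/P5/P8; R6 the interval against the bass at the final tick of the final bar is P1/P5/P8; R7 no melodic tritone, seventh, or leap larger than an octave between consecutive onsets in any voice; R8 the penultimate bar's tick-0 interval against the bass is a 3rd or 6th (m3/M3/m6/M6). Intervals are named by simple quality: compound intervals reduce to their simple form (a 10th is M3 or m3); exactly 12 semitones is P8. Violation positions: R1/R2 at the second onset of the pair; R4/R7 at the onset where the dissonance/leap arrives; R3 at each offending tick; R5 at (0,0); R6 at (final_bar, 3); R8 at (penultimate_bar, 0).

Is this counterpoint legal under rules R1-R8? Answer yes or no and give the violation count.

bar 0: v0=A3 v1=A4 v2=C5 (m3)
bar 1: v0=B3 v1=D4 v2=A4 (m7)
bar 2: v0=A3 v1=B3 v2=E4 (P5)
bar 3: v0=B3 v1=C4 v2=F4 (TT)
bar 4: v0=B3 v1=G4 v2=B4 (P8)
bar 5: v0=A3 v1=A4 v2=C5 (m3)
  R5 @ bar0.0: opens on m3
  R2 @ bar1.0: A4/C5 m3 -> D4/A4 P5 similar
  R4 @ bar1.0: B3/A4 m7 untreated
  R2 @ bar2.0: B3/A4 m7 -> A3/E4 P5 similar
  R4 @ bar2.0: A3/B3 M2 untreated
  R4 @ bar3.0: B3/C4 m2 untreated
  R4 @ bar3.0: B3/F4 TT untreated
  R7 @ bar4.0: F4->B4 leap 6st
  R8 @ bar4.0: penult P8 not 3rd/6th
  R6 @ bar5.3: closes on m3

No (10 violations)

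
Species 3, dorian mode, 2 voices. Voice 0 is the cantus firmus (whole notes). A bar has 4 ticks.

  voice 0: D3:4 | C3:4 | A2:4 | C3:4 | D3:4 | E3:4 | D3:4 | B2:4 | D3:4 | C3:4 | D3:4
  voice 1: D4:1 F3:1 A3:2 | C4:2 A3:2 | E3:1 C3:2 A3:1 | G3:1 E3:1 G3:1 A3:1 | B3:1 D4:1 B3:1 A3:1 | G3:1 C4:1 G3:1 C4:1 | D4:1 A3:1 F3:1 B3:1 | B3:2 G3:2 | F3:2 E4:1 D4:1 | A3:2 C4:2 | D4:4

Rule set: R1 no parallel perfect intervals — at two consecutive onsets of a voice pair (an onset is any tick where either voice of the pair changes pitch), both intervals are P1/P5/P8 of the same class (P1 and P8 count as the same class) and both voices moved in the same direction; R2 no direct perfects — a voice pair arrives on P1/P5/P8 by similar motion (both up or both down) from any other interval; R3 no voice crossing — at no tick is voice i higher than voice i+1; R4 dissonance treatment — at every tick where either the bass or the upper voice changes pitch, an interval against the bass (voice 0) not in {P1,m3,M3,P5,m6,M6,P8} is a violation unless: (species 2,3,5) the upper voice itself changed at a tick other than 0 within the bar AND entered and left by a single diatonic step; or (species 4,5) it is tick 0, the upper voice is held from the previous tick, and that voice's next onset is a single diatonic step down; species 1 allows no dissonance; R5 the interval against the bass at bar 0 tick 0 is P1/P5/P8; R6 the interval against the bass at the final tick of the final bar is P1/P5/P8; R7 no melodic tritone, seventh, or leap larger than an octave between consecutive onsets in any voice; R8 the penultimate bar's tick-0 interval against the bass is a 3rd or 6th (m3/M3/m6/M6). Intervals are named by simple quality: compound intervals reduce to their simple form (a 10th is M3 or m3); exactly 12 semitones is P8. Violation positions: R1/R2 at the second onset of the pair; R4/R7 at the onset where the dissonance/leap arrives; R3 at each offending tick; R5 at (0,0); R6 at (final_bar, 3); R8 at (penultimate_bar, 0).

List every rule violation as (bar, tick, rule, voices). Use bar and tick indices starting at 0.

bar 0: v0=D3 v1=D4 downbeat P8
bar 1: v0=C3 v1=C4 downbeat P8
bar 2: v0=A2 v1=E3 downbeat P5
bar 3: v0=C3 v1=G3 downbeat P5
bar 4: v0=D3 v1=B3 downbeat M6
bar 5: v0=E3 v1=G3 downbeat m3
bar 6: v0=D3 v1=D4 downbeat P8
bar 7: v0=B2 v1=B3 downbeat P8
bar 8: v0=D3 v1=F3 downbeat m3
bar 9: v0=C3 v1=A3 downbeat M6
bar 10: v0=D3 v1=D4 downbeat P8
  -> R2 @ bar 2 tick 0 v(0, 1): C3/A3 M6 -> A2/E3 P5 similar
  -> R7 @ bar 6 tick 3 v(1,): F3->B3 leap 6st
  -> R4 @ bar 8 tick 2 v(0, 1): D3/E4 M2 untreated
  -> R7 @ bar 8 tick 2 v(1,): F3->E4 leap 11st
  -> R1 @ bar 10 tick 0 v(0, 1): C3/C4 P8 -> D3/D4 P8 similar

(2, 0, R2, (0, 1))
(6, 3, R7, (1,))
(8, 2, R4, (0, 1))
(8, 2, R7, (1,))
(10, 0, R1, (0, 1))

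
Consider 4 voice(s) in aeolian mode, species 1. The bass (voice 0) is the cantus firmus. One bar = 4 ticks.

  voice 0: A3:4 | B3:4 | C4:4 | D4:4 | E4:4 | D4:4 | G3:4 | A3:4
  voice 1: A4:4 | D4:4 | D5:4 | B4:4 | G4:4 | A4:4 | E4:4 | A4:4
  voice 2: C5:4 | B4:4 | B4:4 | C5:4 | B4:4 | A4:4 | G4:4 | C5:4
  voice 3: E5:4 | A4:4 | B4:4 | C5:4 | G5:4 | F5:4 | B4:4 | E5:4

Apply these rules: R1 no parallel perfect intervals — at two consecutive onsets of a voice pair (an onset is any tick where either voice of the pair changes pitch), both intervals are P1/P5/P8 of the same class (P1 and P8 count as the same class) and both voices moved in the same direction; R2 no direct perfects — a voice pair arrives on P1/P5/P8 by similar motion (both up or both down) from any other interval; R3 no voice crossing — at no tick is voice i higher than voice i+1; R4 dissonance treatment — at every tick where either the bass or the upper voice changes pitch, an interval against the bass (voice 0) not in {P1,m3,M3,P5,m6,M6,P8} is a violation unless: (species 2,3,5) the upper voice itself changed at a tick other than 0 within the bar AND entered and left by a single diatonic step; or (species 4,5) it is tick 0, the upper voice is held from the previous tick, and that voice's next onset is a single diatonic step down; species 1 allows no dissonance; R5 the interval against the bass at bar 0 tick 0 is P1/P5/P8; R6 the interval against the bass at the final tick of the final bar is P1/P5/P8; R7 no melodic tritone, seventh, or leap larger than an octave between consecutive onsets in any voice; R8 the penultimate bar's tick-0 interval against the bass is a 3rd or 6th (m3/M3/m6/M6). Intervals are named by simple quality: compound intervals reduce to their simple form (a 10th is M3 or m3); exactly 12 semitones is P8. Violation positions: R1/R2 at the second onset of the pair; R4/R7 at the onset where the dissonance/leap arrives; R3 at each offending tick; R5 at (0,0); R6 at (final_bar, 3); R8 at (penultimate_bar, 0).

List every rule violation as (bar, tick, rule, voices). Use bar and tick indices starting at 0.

bar 0: v0=A3 v1=A4 v2=C5 v3=E5 downbeat P5
bar 1: v0=B3 v1=D4 v2=B4 v3=A4 downbeat m7
bar 2: v0=C4 v1=D5 v2=B4 v3=B4 downbeat M7
bar 3: v0=D4 v1=B4 v2=C5 v3=C5 downbeat m7
bar 4: v0=E4 v1=G4 v2=B4 v3=G5 downbeat m3
bar 5: v0=D4 v1=A4 v2=A4 v3=F5 downbeat m3
bar 6: v0=G3 v1=E4 v2=G4 v3=B4 downbeat M3
bar 7: v0=A3 v1=A4 v2=C5 v3=E5 downbeat P5
  -> R5 @ bar 0 tick 0 v(0, 2): opens on m3
  -> R1 @ bar 1 tick 0 v(1, 3): A4/E5 P5 -> D4/A4 P5 similar
  -> R3 @ bar 1 tick 0 v(2, 3): B4 above A4
  -> R4 @ bar 1 tick 0 v(0, 3): B3/A4 m7 untreated
  -> R3 @ bar 1 tick 1 v(2, 3): B4 above A4
  -> R3 @ bar 1 tick 2 v(2, 3): B4 above A4
  -> R3 @ bar 1 tick 3 v(2, 3): B4 above A4
  -> R3 @ bar 2 tick 0 v(1, 2): D5 above B4
  -> R4 @ bar 2 tick 0 v(0, 1): C4/D5 M2 untreated
  -> R4 @ bar 2 tick 0 v(0, 2): C4/B4 M7 untreated
  -> R4 @ bar 2 tick 0 v(0, 3): C4/B4 M7 untreated
  -> R3 @ bar 2 tick 1 v(1, 2): D5 above B4
  -> R3 @ bar 2 tick 2 v(1, 2): D5 above B4
  -> R3 @ bar 2 tick 3 v(1, 2): D5 above B4
  -> R1 @ bar 3 tick 0 v(2, 3): B4/B4 P1 -> C5/C5 P1 similar
  -> R4 @ bar 3 tick 0 v(0, 2): D4/C5 m7 untreated
  -> R4 @ bar 3 tick 0 v(0, 3): D4/C5 m7 untreated
  -> R1 @ bar 5 tick 0 v(0, 2): E4/B4 P5 -> D4/A4 P5 similar
  -> R2 @ bar 6 tick 0 v(0, 2): D4/A4 P5 -> G3/G4 P8 similar
  -> R2 @ bar 6 tick 0 v(1, 3): A4/F5 m6 -> E4/B4 P5 similar
  -> R7 @ bar 6 tick 0 v(3,): F5->B4 leap 6st
  -> R8 @ bar 6 tick 0 v(0, 2): penult P8 not 3rd/6th
  -> R1 @ bar 7 tick 0 v(1, 3): E4/B4 P5 -> A4/E5 P5 similar
  -> R2 @ bar 7 tick 0 v(0, 1): G3/E4 M6 -> A3/A4 P8 similar
  -> R2 @ bar 7 tick 0 v(0, 3): G3/B4 M3 -> A3/E5 P5 similar
  -> R6 @ bar 7 tick 3 v(0, 2): closes on m3

(0, 0, R5, (0, 2))
(1, 0, R1, (1, 3))
(1, 0, R3, (2, 3))
(1, 0, R4, (0, 3))
(1, 1, R3, (2, 3))
(1, 2, R3, (2, 3))
(1, 3, R3, (2, 3))
(2, 0, R3, (1, 2))
(2, 0, R4, (0, 1))
(2, 0, R4, (0, 2))
(2, 0, R4, (0, 3))
(2, 1, R3, (1, 2))
(2, 2, R3, (1, 2))
(2, 3, R3, (1, 2))
(3, 0, R1, (2, 3))
(3, 0, R4, (0, 2))
(3, 0, R4, (0, 3))
(5, 0, R1, (0, 2))
(6, 0, R2, (0, 2))
(6, 0, R2, (1, 3))
(6, 0, R7, (3,))
(6, 0, R8, (0, 2))
(7, 0, R1, (1, 3))
(7, 0, R2, (0, 1))
(7, 0, R2, (0, 3))
(7, 3, R6, (0, 2))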